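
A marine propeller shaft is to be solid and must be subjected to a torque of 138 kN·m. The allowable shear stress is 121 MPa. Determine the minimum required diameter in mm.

180 mm

For a solid shaft τ_max = 16T/(πd³), so d = (16T/(π τ_allow))^(1/3) = (16·138000/(π·1.21×10^8))^(1/3) = 0.1798 m.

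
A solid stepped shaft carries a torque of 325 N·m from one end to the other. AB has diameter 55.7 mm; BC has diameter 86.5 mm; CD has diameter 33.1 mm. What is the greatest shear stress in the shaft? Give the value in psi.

6620 psi

Under the same torque, τ_max = 16T/(πd³) is largest where d is smallest — segment CD (d = 33.1 mm).
τ_max = 16·325.0/(π·(0.0331)³) = 4.564×10^7 Pa.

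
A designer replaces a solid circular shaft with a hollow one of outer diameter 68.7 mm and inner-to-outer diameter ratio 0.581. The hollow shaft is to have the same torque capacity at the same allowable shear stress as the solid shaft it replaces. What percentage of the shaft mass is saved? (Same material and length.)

Equal τ_max and T ⇒ the solid shaft needs d_s³ = d_o³(1−k⁴), so d_s = 68.7·(1−0.581⁴)^(1/3) = 65.98 mm.
Area ratio A_h/A_s = d_o²(1−k²)/d_s² = (1−k²)/(1−k⁴)^(2/3) = 0.7181.
Mass saving = 1 − 0.7181 = 28.2 %.

28.2 %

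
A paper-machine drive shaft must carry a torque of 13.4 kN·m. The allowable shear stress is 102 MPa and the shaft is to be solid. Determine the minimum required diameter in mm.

87.5 mm

For a solid shaft τ_max = 16T/(πd³), so d = (16T/(π τ_allow))^(1/3) = (16·13400/(π·1.02×10^8))^(1/3) = 0.08746 m.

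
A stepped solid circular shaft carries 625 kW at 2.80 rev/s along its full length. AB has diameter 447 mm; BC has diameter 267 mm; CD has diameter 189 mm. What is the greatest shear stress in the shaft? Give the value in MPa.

ω = 2π·2.80 = 17.59 rad/s, so T = P/ω = 625×10³ / 17.59 = 35530 N·m.
Under the same torque, τ_max = 16T/(πd³) is largest where d is smallest — segment CD (d = 189 mm).
τ_max = 16·35530/(π·(0.189)³) = 2.680×10^7 Pa.

26.8 MPa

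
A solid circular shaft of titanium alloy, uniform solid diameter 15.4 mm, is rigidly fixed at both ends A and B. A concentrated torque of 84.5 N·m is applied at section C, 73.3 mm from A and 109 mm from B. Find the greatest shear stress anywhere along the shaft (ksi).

10.2 ksi

With uniform GJ and both ends fixed, compatibility θ_AC = θ_CB gives T_A·a = T_B·b, together with T_A + T_B = T₀.
T_A = T₀·b/(a+b) = 84.50·109/182.3 = 50.52 N·m; T_B = 33.98 N·m.
τ in each portion: τ_AC = 7.05×10^7 Pa, τ_CB = 4.74×10^7 Pa; maximum is in AC.
τ_max = T_AC·r/J = 50.52·0.00770/5.52×10^-9 = 7.045×10^7 Pa.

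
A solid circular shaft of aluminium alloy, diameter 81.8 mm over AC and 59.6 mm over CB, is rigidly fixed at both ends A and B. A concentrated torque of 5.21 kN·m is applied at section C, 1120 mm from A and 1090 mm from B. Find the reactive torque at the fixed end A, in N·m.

Compatibility: T_A·a/J_AC = T_B·b/J_CB with T_A + T_B = T₀.
J_AC = 4.40×10^-6 m⁴, J_CB = 1.24×10^-6 m⁴, so T_A = T₀·(J_AC/a)/((J_AC/a)+(J_CB/b)) = 4040 N·m, T_B = 1170 N·m.

4040 N·m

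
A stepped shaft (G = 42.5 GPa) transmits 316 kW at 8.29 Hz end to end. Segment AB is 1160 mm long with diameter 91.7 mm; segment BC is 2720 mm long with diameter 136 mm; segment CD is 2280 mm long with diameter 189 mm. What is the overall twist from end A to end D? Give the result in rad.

ω = 2π·8.29 = 52.09 rad/s, so T = P/ω = 316×10³ / 52.09 = 6067 N·m.
J_AB = π(0.0917)⁴/32 = 6.94×10^-6 m⁴; J_BC = π(0.136)⁴/32 = 3.36×10^-5 m⁴; J_CD = π(0.189)⁴/32 = 1.25×10^-4 m⁴.
θ = (T/G)·Σ L_i/J_i = (6067/42.5×10⁹)·(1.16/6.94×10^-6 + 2.72/3.36×10^-5 + 2.28/1.25×10^-4) = 0.03801 rad.

0.0380 rad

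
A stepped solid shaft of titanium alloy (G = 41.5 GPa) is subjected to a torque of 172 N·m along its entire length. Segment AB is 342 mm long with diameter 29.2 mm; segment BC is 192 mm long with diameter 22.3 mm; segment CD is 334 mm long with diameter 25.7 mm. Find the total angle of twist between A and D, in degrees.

J_AB = π(0.0292)⁴/32 = 7.14×10^-8 m⁴; J_BC = π(0.0223)⁴/32 = 2.43×10^-8 m⁴; J_CD = π(0.0257)⁴/32 = 4.28×10^-8 m⁴.
θ = (T/G)·Σ L_i/J_i = (172.0/41.5×10⁹)·(0.342/7.14×10^-8 + 0.192/2.43×10^-8 + 0.334/4.28×10^-8) = 0.08496 rad.

4.87°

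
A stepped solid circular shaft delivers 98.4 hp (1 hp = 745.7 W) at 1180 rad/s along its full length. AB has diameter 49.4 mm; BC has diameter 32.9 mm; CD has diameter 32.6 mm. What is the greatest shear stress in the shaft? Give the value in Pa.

9.14e6 Pa

ω = 1180 rad/s, so T = P/ω = 98.4×745.7 / 1180 = 62.18 N·m.
Under the same torque, τ_max = 16T/(πd³) is largest where d is smallest — segment CD (d = 32.6 mm).
τ_max = 16·62.18/(π·(0.0326)³) = 9.141×10^6 Pa.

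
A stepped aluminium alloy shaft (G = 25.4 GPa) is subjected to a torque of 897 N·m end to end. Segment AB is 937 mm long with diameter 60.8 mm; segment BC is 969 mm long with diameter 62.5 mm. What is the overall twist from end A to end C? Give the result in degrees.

J_AB = π(0.0608)⁴/32 = 1.34×10^-6 m⁴; J_BC = π(0.0625)⁴/32 = 1.50×10^-6 m⁴.
θ = (T/G)·Σ L_i/J_i = (897.0/25.4×10⁹)·(0.937/1.34×10^-6 + 0.969/1.50×10^-6) = 0.04751 rad.

2.72°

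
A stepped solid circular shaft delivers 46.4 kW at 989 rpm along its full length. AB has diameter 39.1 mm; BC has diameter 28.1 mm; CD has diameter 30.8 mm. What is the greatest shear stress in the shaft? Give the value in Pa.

ω = 2π·989/60 = 103.6 rad/s, so T = P/ω = 46.4×10³ / 103.6 = 448.0 N·m.
Under the same torque, τ_max = 16T/(πd³) is largest where d is smallest — segment BC (d = 28.1 mm).
τ_max = 16·448.0/(π·(0.0281)³) = 1.028×10^8 Pa.

1.03e8 Pa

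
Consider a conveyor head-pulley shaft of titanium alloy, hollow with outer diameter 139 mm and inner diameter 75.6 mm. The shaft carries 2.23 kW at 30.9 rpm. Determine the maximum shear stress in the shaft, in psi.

208 psi

ω = 2π·30.9/60 = 3.236 rad/s, so T = P/ω = 2.23×10³ / 3.236 = 689.2 N·m.
J = π(d_o⁴ − d_i⁴)/32 = π(0.139⁴ − 0.0756⁴)/32 = 3.344×10^-5 m⁴.
τ_max = T·r/J = 689.2 × 0.0695 / 3.344×10^-5 = 1.432×10^6 Pa.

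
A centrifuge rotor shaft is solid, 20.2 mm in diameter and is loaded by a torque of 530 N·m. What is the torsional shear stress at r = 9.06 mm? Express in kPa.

J = πd⁴/32 = π(0.0202)⁴/32 = 1.635×10^-8 m⁴.
Shear stress varies linearly with radius: τ = T·r/J = 530.0 × 0.00906 / 1.635×10^-8 = 2.938×10^8 Pa.

294000 kPa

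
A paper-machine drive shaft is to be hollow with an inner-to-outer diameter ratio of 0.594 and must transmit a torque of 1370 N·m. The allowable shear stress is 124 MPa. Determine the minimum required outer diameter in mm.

40.1 mm

For a hollow shaft with d_i/d_o = 0.594: τ_max = 16T/(π d_o³ (1−k⁴)), so d_o = [16T/(π τ_allow (1−k⁴))]^(1/3) = [16·1370/(π·1.24×10^8·0.8755)]^(1/3) = 0.04006 m.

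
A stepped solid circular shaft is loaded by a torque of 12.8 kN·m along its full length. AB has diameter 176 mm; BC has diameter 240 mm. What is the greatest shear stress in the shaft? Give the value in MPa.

12.0 MPa

Under the same torque, τ_max = 16T/(πd³) is largest where d is smallest — segment AB (d = 176 mm).
τ_max = 16·12800/(π·(0.176)³) = 1.196×10^7 Pa.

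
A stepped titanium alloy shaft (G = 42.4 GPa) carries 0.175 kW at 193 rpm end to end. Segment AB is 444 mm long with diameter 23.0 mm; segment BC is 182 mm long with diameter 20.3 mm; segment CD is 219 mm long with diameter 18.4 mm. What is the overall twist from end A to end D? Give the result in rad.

0.00950 rad

ω = 2π·193/60 = 20.21 rad/s, so T = P/ω = 0.175×10³ / 20.21 = 8.659 N·m.
J_AB = π(0.0230)⁴/32 = 2.75×10^-8 m⁴; J_BC = π(0.0203)⁴/32 = 1.67×10^-8 m⁴; J_CD = π(0.0184)⁴/32 = 1.13×10^-8 m⁴.
θ = (T/G)·Σ L_i/J_i = (8.659/42.4×10⁹)·(0.444/2.75×10^-8 + 0.182/1.67×10^-8 + 0.219/1.13×10^-8) = 9.504×10^-3 rad.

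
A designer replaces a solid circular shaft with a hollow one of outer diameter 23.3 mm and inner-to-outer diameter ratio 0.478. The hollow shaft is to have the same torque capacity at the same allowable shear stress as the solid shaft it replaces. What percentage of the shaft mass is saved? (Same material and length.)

Equal τ_max and T ⇒ the solid shaft needs d_s³ = d_o³(1−k⁴), so d_s = 23.3·(1−0.478⁴)^(1/3) = 22.89 mm.
Area ratio A_h/A_s = d_o²(1−k²)/d_s² = (1−k²)/(1−k⁴)^(2/3) = 0.7996.
Mass saving = 1 − 0.7996 = 20.0 %.

20.0 %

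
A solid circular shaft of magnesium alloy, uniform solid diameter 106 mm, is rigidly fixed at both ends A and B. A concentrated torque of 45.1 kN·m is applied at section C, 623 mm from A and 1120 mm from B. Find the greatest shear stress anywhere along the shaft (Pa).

1.24e8 Pa

With uniform GJ and both ends fixed, compatibility θ_AC = θ_CB gives T_A·a = T_B·b, together with T_A + T_B = T₀.
T_A = T₀·b/(a+b) = 45100·1120/1743 = 28980 N·m; T_B = 16120 N·m.
τ in each portion: τ_AC = 1.24×10^8 Pa, τ_CB = 6.89×10^7 Pa; maximum is in AC.
τ_max = T_AC·r/J = 28980·0.0530/1.24×10^-5 = 1.239×10^8 Pa.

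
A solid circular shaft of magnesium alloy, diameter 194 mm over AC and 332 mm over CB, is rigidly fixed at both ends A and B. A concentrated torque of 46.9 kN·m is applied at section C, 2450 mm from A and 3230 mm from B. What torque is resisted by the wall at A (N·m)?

6250 N·m

Compatibility: T_A·a/J_AC = T_B·b/J_CB with T_A + T_B = T₀.
J_AC = 1.39×10^-4 m⁴, J_CB = 1.19×10^-3 m⁴, so T_A = T₀·(J_AC/a)/((J_AC/a)+(J_CB/b)) = 6248 N·m, T_B = 40650 N·m.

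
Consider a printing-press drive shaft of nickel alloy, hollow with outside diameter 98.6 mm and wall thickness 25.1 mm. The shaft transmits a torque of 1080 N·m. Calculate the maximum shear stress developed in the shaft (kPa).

J = π(d_o⁴ − d_i⁴)/32 = π(0.0986⁴ − 0.0484⁴)/32 = 8.740×10^-6 m⁴.
τ_max = T·r/J = 1080 × 0.0493 / 8.740×10^-6 = 6.092×10^6 Pa.

6090 kPa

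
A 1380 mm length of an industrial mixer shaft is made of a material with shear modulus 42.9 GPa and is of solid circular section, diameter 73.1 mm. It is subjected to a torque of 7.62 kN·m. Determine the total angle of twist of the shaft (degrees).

5.01°

J = πd⁴/32 = π(0.0731)⁴/32 = 2.803×10^-6 m⁴.
θ = T·L/(G·J) = 7620 × 1.38 / (42.9×10⁹ × 2.803×10^-6) = 0.08744 rad.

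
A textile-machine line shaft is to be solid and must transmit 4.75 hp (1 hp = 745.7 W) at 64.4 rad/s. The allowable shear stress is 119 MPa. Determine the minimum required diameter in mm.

ω = 64.4 rad/s, so T = P/ω = 4.75×745.7 / 64.40 = 55.00 N·m.
For a solid shaft τ_max = 16T/(πd³), so d = (16T/(π τ_allow))^(1/3) = (16·55.00/(π·1.19×10^8))^(1/3) = 0.01330 m.

13.3 mm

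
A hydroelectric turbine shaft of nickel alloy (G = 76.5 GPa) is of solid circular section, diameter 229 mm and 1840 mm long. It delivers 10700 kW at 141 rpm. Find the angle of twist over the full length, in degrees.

ω = 2π·141/60 = 14.77 rad/s, so T = P/ω = 10700×10³ / 14.77 = 724700 N·m.
J = πd⁴/32 = π(0.229)⁴/32 = 2.700×10^-4 m⁴.
θ = T·L/(G·J) = 724700 × 1.84 / (76.5×10⁹ × 2.700×10^-4) = 0.06456 rad.

3.70°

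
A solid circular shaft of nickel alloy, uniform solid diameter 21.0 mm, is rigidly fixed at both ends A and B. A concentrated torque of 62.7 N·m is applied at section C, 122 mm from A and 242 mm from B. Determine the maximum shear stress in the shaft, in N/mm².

With uniform GJ and both ends fixed, compatibility θ_AC = θ_CB gives T_A·a = T_B·b, together with T_A + T_B = T₀.
T_A = T₀·b/(a+b) = 62.70·242/364.0 = 41.69 N·m; T_B = 21.01 N·m.
τ in each portion: τ_AC = 2.29×10^7 Pa, τ_CB = 1.16×10^7 Pa; maximum is in AC.
τ_max = T_AC·r/J = 41.69·0.0105/1.91×10^-8 = 2.292×10^7 Pa.

22.9 N/mm²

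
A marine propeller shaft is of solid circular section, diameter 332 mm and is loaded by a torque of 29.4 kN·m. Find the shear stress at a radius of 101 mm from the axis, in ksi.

J = πd⁴/32 = π(0.332)⁴/32 = 1.193×10^-3 m⁴.
Shear stress varies linearly with radius: τ = T·r/J = 29400 × 0.101 / 1.193×10^-3 = 2.490×10^6 Pa.

0.361 ksi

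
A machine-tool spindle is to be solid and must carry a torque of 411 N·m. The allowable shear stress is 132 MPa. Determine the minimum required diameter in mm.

25.1 mm

For a solid shaft τ_max = 16T/(πd³), so d = (16T/(π τ_allow))^(1/3) = (16·411.0/(π·1.32×10^8))^(1/3) = 0.02512 m.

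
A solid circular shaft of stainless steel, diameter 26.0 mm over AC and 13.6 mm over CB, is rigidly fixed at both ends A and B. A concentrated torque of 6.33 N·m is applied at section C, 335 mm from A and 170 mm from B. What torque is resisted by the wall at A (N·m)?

Compatibility: T_A·a/J_AC = T_B·b/J_CB with T_A + T_B = T₀.
J_AC = 4.49×10^-8 m⁴, J_CB = 3.36×10^-9 m⁴, so T_A = T₀·(J_AC/a)/((J_AC/a)+(J_CB/b)) = 5.516 N·m, T_B = 0.8138 N·m.

5.52 N·m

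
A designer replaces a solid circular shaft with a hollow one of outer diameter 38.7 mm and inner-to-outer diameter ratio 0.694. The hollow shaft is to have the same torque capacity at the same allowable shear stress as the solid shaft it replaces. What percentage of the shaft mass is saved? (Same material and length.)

38.2 %

Equal τ_max and T ⇒ the solid shaft needs d_s³ = d_o³(1−k⁴), so d_s = 38.7·(1−0.694⁴)^(1/3) = 35.44 mm.
Area ratio A_h/A_s = d_o²(1−k²)/d_s² = (1−k²)/(1−k⁴)^(2/3) = 0.6181.
Mass saving = 1 − 0.6181 = 38.2 %.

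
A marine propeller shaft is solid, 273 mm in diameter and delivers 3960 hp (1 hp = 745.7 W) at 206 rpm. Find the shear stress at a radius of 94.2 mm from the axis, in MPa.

ω = 2π·206/60 = 21.57 rad/s, so T = P/ω = 3960×745.7 / 21.57 = 136900 N·m.
J = πd⁴/32 = π(0.273)⁴/32 = 5.453×10^-4 m⁴.
Shear stress varies linearly with radius: τ = T·r/J = 136900 × 0.0942 / 5.453×10^-4 = 2.365×10^7 Pa.

23.6 MPa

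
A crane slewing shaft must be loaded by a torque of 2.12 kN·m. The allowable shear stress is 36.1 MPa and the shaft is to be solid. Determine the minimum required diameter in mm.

66.9 mm

For a solid shaft τ_max = 16T/(πd³), so d = (16T/(π τ_allow))^(1/3) = (16·2120/(π·3.61×10^7))^(1/3) = 0.06688 m.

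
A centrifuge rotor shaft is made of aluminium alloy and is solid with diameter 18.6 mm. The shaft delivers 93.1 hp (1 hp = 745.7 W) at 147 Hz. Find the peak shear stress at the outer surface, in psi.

ω = 2π·147 = 923.6 rad/s, so T = P/ω = 93.1×745.7 / 923.6 = 75.17 N·m.
J = πd⁴/32 = π(0.0186)⁴/32 = 1.175×10^-8 m⁴.
τ_max = T·r/J = 75.17 × 0.00930 / 1.175×10^-8 = 5.949×10^7 Pa.

8630 psi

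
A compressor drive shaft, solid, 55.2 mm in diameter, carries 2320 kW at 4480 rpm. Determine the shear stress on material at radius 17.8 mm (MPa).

96.6 MPa

ω = 2π·4480/60 = 469.1 rad/s, so T = P/ω = 2320×10³ / 469.1 = 4945 N·m.
J = πd⁴/32 = π(0.0552)⁴/32 = 9.115×10^-7 m⁴.
Shear stress varies linearly with radius: τ = T·r/J = 4945 × 0.0178 / 9.115×10^-7 = 9.657×10^7 Pa.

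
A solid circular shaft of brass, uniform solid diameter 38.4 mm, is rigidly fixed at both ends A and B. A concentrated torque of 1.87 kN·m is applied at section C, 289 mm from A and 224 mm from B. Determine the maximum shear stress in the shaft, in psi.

With uniform GJ and both ends fixed, compatibility θ_AC = θ_CB gives T_A·a = T_B·b, together with T_A + T_B = T₀.
T_A = T₀·b/(a+b) = 1870·224/513.0 = 816.5 N·m; T_B = 1053 N·m.
τ in each portion: τ_AC = 7.34×10^7 Pa, τ_CB = 9.48×10^7 Pa; maximum is in CB.
τ_max = T_CB·r/J = 1053·0.0192/2.13×10^-7 = 9.475×10^7 Pa.

13700 psi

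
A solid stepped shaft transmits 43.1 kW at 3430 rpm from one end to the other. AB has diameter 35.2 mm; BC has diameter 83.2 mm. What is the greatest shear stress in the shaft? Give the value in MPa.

14.0 MPa

ω = 2π·3430/60 = 359.2 rad/s, so T = P/ω = 43.1×10³ / 359.2 = 120.0 N·m.
Under the same torque, τ_max = 16T/(πd³) is largest where d is smallest — segment AB (d = 35.2 mm).
τ_max = 16·120.0/(π·(0.0352)³) = 1.401×10^7 Pa.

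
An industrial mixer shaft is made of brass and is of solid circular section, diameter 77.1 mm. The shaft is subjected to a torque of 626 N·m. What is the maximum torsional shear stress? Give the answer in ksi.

1.01 ksi

J = πd⁴/32 = π(0.0771)⁴/32 = 3.469×10^-6 m⁴.
τ_max = T·r/J = 626.0 × 0.0385 / 3.469×10^-6 = 6.956×10^6 Pa.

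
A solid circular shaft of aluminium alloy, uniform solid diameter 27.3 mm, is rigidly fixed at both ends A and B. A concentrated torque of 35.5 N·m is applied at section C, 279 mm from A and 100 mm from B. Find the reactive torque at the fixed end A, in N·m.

9.37 N·m

With uniform GJ and both ends fixed, compatibility θ_AC = θ_CB gives T_A·a = T_B·b, together with T_A + T_B = T₀.
T_A = T₀·b/(a+b) = 35.50·100/379.0 = 9.367 N·m; T_B = 26.13 N·m.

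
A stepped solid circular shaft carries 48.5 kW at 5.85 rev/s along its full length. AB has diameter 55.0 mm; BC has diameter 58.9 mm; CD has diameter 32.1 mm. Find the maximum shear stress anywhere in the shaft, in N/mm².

203 N/mm²

ω = 2π·5.85 = 36.76 rad/s, so T = P/ω = 48.5×10³ / 36.76 = 1319 N·m.
Under the same torque, τ_max = 16T/(πd³) is largest where d is smallest — segment CD (d = 32.1 mm).
τ_max = 16·1319/(π·(0.0321)³) = 2.032×10^8 Pa.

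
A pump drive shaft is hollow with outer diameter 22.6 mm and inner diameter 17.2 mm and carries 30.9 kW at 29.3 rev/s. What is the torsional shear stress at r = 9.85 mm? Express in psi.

ω = 2π·29.3 = 184.1 rad/s, so T = P/ω = 30.9×10³ / 184.1 = 167.8 N·m.
J = π(d_o⁴ − d_i⁴)/32 = π(0.0226⁴ − 0.0172⁴)/32 = 1.702×10^-8 m⁴.
Shear stress varies linearly with radius: τ = T·r/J = 167.8 × 0.00985 / 1.702×10^-8 = 9.714×10^7 Pa.

14100 psi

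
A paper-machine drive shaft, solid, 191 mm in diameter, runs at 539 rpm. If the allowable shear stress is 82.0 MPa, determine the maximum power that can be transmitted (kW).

6330 kW

J = πd⁴/32 = π(0.191)⁴/32 = 1.307×10^-4 m⁴.
T_max = τ_allow·J/r = 8.20×10^7 × 1.307×10^-4 / 0.0955 = 112200 N·m.
ω = 2π·539/60 = 56.44 rad/s, so P_max = T_max·ω = 6.332×10^6 W.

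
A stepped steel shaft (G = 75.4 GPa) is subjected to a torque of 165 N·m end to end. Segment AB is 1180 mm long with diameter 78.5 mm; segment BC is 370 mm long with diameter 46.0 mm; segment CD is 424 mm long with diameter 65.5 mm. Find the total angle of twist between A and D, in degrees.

0.175°

J_AB = π(0.0785)⁴/32 = 3.73×10^-6 m⁴; J_BC = π(0.0460)⁴/32 = 4.40×10^-7 m⁴; J_CD = π(0.0655)⁴/32 = 1.81×10^-6 m⁴.
θ = (T/G)·Σ L_i/J_i = (165.0/75.4×10⁹)·(1.18/3.73×10^-6 + 0.370/4.40×10^-7 + 0.424/1.81×10^-6) = 3.048×10^-3 rad.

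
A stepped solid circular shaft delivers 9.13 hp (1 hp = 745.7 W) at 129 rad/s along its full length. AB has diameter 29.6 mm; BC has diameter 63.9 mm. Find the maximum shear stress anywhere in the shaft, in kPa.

ω = 129 rad/s, so T = P/ω = 9.13×745.7 / 129.0 = 52.78 N·m.
Under the same torque, τ_max = 16T/(πd³) is largest where d is smallest — segment AB (d = 29.6 mm).
τ_max = 16·52.78/(π·(0.0296)³) = 1.036×10^7 Pa.

10400 kPa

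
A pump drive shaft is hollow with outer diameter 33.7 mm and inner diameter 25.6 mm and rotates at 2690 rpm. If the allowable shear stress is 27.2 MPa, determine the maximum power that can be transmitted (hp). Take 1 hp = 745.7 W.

51.5 hp

J = π(d_o⁴ − d_i⁴)/32 = π(0.0337⁴ − 0.0256⁴)/32 = 8.446×10^-8 m⁴.
T_max = τ_allow·J/r = 2.72×10^7 × 8.446×10^-8 / 0.0169 = 136.3 N·m.
ω = 2π·2690/60 = 281.7 rad/s, so P_max = T_max·ω = 3.841×10^4 W.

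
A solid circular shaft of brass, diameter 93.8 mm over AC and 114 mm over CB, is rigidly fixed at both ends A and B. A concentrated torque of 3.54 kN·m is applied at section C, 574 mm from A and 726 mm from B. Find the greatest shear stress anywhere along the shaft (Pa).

Compatibility: T_A·a/J_AC = T_B·b/J_CB with T_A + T_B = T₀.
J_AC = 7.60×10^-6 m⁴, J_CB = 1.66×10^-5 m⁴, so T_A = T₀·(J_AC/a)/((J_AC/a)+(J_CB/b)) = 1299 N·m, T_B = 2241 N·m.
τ in each portion: τ_AC = 8.02×10^6 Pa, τ_CB = 7.70×10^6 Pa; maximum is in AC.
τ_max = T_AC·r/J = 1299·0.0469/7.60×10^-6 = 8.017×10^6 Pa.

8.02e6 Pa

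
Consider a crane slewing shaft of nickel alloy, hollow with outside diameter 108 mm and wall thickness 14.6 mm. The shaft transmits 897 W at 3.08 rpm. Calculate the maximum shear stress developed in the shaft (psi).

2280 psi

ω = 2π·3.08/60 = 0.3225 rad/s, so T = P/ω = 897 / 0.3225 = 2781 N·m.
J = π(d_o⁴ − d_i⁴)/32 = π(0.108⁴ − 0.0788⁴)/32 = 9.571×10^-6 m⁴.
τ_max = T·r/J = 2781 × 0.0540 / 9.571×10^-6 = 1.569×10^7 Pa.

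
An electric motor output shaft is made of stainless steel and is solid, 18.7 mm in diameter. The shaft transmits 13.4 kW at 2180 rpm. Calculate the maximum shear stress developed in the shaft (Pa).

4.57e7 Pa

ω = 2π·2180/60 = 228.3 rad/s, so T = P/ω = 13.4×10³ / 228.3 = 58.70 N·m.
J = πd⁴/32 = π(0.0187)⁴/32 = 1.201×10^-8 m⁴.
τ_max = T·r/J = 58.70 × 0.00935 / 1.201×10^-8 = 4.572×10^7 Pa.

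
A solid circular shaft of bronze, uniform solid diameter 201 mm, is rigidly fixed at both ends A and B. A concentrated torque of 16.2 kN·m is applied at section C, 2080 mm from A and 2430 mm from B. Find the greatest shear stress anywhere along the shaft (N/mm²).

5.47 N/mm²

With uniform GJ and both ends fixed, compatibility θ_AC = θ_CB gives T_A·a = T_B·b, together with T_A + T_B = T₀.
T_A = T₀·b/(a+b) = 16200·2430/4510 = 8729 N·m; T_B = 7471 N·m.
τ in each portion: τ_AC = 5.47×10^6 Pa, τ_CB = 4.69×10^6 Pa; maximum is in AC.
τ_max = T_AC·r/J = 8729·0.101/1.60×10^-4 = 5.474×10^6 Pa.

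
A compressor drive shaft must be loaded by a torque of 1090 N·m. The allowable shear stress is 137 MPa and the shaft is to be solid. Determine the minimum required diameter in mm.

For a solid shaft τ_max = 16T/(πd³), so d = (16T/(π τ_allow))^(1/3) = (16·1090/(π·1.37×10^8))^(1/3) = 0.03435 m.

34.3 mm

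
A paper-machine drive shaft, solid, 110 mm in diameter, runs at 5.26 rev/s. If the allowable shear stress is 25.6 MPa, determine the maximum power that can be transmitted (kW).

J = πd⁴/32 = π(0.110)⁴/32 = 1.437×10^-5 m⁴.
T_max = τ_allow·J/r = 2.56×10^7 × 1.437×10^-5 / 0.0550 = 6690 N·m.
ω = 2π·5.26 = 33.05 rad/s, so P_max = T_max·ω = 2.211×10^5 W.

221 kW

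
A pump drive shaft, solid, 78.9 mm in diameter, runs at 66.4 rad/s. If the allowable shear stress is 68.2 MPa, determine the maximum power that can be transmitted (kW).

437 kW

J = πd⁴/32 = π(0.0789)⁴/32 = 3.805×10^-6 m⁴.
T_max = τ_allow·J/r = 6.82×10^7 × 3.805×10^-6 / 0.0395 = 6577 N·m.
ω = 66.4 rad/s, so P_max = T_max·ω = 4.367×10^5 W.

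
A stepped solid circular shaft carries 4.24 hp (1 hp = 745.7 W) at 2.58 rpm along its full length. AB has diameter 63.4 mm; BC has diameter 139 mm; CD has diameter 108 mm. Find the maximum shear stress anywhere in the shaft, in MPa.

ω = 2π·2.58/60 = 0.2702 rad/s, so T = P/ω = 4.24×745.7 / 0.2702 = 11700 N·m.
Under the same torque, τ_max = 16T/(πd³) is largest where d is smallest — segment AB (d = 63.4 mm).
τ_max = 16·11700/(π·(0.0634)³) = 2.339×10^8 Pa.

234 MPa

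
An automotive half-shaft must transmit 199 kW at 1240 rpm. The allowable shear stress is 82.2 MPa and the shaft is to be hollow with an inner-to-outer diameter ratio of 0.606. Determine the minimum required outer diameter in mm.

ω = 2π·1240/60 = 129.9 rad/s, so T = P/ω = 199×10³ / 129.9 = 1533 N·m.
For a hollow shaft with d_i/d_o = 0.606: τ_max = 16T/(π d_o³ (1−k⁴)), so d_o = [16T/(π τ_allow (1−k⁴))]^(1/3) = [16·1533/(π·8.22×10^7·0.8651)]^(1/3) = 0.04788 m.

47.9 mm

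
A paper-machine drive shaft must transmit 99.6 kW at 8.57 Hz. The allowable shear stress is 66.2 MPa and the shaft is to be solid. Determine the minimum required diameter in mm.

52.2 mm

ω = 2π·8.57 = 53.85 rad/s, so T = P/ω = 99.6×10³ / 53.85 = 1850 N·m.
For a solid shaft τ_max = 16T/(πd³), so d = (16T/(π τ_allow))^(1/3) = (16·1850/(π·6.62×10^7))^(1/3) = 0.05221 m.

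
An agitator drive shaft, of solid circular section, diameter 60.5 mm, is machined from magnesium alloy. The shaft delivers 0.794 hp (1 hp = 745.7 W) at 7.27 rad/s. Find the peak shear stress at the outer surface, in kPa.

1870 kPa

ω = 7.27 rad/s, so T = P/ω = 0.794×745.7 / 7.270 = 81.44 N·m.
J = πd⁴/32 = π(0.0605)⁴/32 = 1.315×10^-6 m⁴.
τ_max = T·r/J = 81.44 × 0.0302 / 1.315×10^-6 = 1.873×10^6 Pa.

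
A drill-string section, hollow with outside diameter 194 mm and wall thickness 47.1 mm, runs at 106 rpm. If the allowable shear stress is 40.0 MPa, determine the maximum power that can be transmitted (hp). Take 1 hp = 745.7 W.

J = π(d_o⁴ − d_i⁴)/32 = π(0.194⁴ − 0.0998⁴)/32 = 1.293×10^-4 m⁴.
T_max = τ_allow·J/r = 4.00×10^7 × 1.293×10^-4 / 0.0970 = 53330 N·m.
ω = 2π·106/60 = 11.10 rad/s, so P_max = T_max·ω = 5.920×10^5 W.

794 hp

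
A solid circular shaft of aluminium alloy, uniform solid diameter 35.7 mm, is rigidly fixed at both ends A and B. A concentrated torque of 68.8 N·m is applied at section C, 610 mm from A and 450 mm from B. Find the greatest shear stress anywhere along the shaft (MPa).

With uniform GJ and both ends fixed, compatibility θ_AC = θ_CB gives T_A·a = T_B·b, together with T_A + T_B = T₀.
T_A = T₀·b/(a+b) = 68.80·450/1060 = 29.21 N·m; T_B = 39.59 N·m.
τ in each portion: τ_AC = 3.27×10^6 Pa, τ_CB = 4.43×10^6 Pa; maximum is in CB.
τ_max = T_CB·r/J = 39.59·0.0179/1.59×10^-7 = 4.432×10^6 Pa.

4.43 MPa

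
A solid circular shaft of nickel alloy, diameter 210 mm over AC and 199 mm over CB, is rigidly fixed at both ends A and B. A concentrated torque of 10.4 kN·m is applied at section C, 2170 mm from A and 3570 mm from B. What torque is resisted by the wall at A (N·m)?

Compatibility: T_A·a/J_AC = T_B·b/J_CB with T_A + T_B = T₀.
J_AC = 1.91×10^-4 m⁴, J_CB = 1.54×10^-4 m⁴, so T_A = T₀·(J_AC/a)/((J_AC/a)+(J_CB/b)) = 6979 N·m, T_B = 3421 N·m.

6980 N·m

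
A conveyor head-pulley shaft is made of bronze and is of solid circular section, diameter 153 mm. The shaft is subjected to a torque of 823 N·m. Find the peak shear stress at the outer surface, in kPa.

J = πd⁴/32 = π(0.153)⁴/32 = 5.380×10^-5 m⁴.
τ_max = T·r/J = 823.0 × 0.0765 / 5.380×10^-5 = 1.170×10^6 Pa.

1170 kPa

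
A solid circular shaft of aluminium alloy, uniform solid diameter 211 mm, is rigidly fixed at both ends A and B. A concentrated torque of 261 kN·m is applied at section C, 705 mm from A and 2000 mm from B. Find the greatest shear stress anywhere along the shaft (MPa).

105 MPa

With uniform GJ and both ends fixed, compatibility θ_AC = θ_CB gives T_A·a = T_B·b, together with T_A + T_B = T₀.
T_A = T₀·b/(a+b) = 261000·2000/2705 = 193000 N·m; T_B = 68020 N·m.
τ in each portion: τ_AC = 1.05×10^8 Pa, τ_CB = 3.69×10^7 Pa; maximum is in AC.
τ_max = T_AC·r/J = 193000·0.105/1.95×10^-4 = 1.046×10^8 Pa.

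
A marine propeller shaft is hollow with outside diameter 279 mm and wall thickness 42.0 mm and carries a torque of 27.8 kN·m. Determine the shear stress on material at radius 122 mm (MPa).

7.49 MPa

J = π(d_o⁴ − d_i⁴)/32 = π(0.279⁴ − 0.195⁴)/32 = 4.529×10^-4 m⁴.
Shear stress varies linearly with radius: τ = T·r/J = 27800 × 0.122 / 4.529×10^-4 = 7.488×10^6 Pa.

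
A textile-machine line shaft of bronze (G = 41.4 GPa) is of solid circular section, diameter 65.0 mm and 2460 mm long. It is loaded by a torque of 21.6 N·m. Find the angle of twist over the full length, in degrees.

0.0420°

J = πd⁴/32 = π(0.0650)⁴/32 = 1.752×10^-6 m⁴.
θ = T·L/(G·J) = 21.60 × 2.46 / (41.4×10⁹ × 1.752×10^-6) = 7.324×10^-4 rad.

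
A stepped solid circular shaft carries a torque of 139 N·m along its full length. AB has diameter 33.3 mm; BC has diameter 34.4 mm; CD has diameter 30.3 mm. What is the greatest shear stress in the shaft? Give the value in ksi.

3.69 ksi

Under the same torque, τ_max = 16T/(πd³) is largest where d is smallest — segment CD (d = 30.3 mm).
τ_max = 16·139.0/(π·(0.0303)³) = 2.545×10^7 Pa.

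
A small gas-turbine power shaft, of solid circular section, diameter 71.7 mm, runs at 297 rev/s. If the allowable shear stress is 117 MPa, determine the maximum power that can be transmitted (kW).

15800 kW

J = πd⁴/32 = π(0.0717)⁴/32 = 2.595×10^-6 m⁴.
T_max = τ_allow·J/r = 1.17×10^8 × 2.595×10^-6 / 0.0358 = 8468 N·m.
ω = 2π·297 = 1866 rad/s, so P_max = T_max·ω = 1.580×10^7 W.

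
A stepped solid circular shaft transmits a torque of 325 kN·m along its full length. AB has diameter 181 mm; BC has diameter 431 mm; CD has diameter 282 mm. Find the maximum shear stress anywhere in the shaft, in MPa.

Under the same torque, τ_max = 16T/(πd³) is largest where d is smallest — segment AB (d = 181 mm).
τ_max = 16·325000/(π·(0.181)³) = 2.791×10^8 Pa.

279 MPa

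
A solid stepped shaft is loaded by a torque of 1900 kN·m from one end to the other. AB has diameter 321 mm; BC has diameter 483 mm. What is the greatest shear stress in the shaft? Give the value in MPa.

293 MPa

Under the same torque, τ_max = 16T/(πd³) is largest where d is smallest — segment AB (d = 321 mm).
τ_max = 16·1.900e6/(π·(0.321)³) = 2.926×10^8 Pa.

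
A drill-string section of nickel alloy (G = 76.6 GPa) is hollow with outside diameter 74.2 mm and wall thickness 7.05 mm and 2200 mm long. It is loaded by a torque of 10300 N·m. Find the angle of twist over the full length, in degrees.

10.0°

J = π(d_o⁴ − d_i⁴)/32 = π(0.0742⁴ − 0.0601⁴)/32 = 1.695×10^-6 m⁴.
θ = T·L/(G·J) = 10300 × 2.20 / (76.6×10⁹ × 1.695×10^-6) = 0.1745 rad.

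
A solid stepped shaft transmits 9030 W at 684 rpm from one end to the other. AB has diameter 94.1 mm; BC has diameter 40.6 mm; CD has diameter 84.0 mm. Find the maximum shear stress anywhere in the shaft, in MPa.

9.59 MPa

ω = 2π·684/60 = 71.63 rad/s, so T = P/ω = 9030 / 71.63 = 126.1 N·m.
Under the same torque, τ_max = 16T/(πd³) is largest where d is smallest — segment BC (d = 40.6 mm).
τ_max = 16·126.1/(π·(0.0406)³) = 9.594×10^6 Pa.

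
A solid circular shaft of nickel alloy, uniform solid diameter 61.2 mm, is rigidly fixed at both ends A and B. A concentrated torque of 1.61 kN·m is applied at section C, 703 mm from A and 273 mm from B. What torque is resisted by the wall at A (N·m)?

With uniform GJ and both ends fixed, compatibility θ_AC = θ_CB gives T_A·a = T_B·b, together with T_A + T_B = T₀.
T_A = T₀·b/(a+b) = 1610·273/976.0 = 450.3 N·m; T_B = 1160 N·m.

450 N·m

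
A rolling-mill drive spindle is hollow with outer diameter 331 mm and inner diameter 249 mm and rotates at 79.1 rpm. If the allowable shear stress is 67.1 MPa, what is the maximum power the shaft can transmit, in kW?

2690 kW

J = π(d_o⁴ − d_i⁴)/32 = π(0.331⁴ − 0.249⁴)/32 = 8.011×10^-4 m⁴.
T_max = τ_allow·J/r = 6.71×10^7 × 8.011×10^-4 / 0.166 = 324800 N·m.
ω = 2π·79.1/60 = 8.283 rad/s, so P_max = T_max·ω = 2.690×10^6 W.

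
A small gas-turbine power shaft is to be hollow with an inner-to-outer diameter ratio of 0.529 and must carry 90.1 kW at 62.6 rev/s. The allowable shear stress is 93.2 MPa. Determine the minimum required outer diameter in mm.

23.9 mm

ω = 2π·62.6 = 393.3 rad/s, so T = P/ω = 90.1×10³ / 393.3 = 229.1 N·m.
For a hollow shaft with d_i/d_o = 0.529: τ_max = 16T/(π d_o³ (1−k⁴)), so d_o = [16T/(π τ_allow (1−k⁴))]^(1/3) = [16·229.1/(π·9.32×10^7·0.9217)]^(1/3) = 0.02386 m.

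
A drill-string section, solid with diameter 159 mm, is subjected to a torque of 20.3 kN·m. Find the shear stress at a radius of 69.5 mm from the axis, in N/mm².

J = πd⁴/32 = π(0.159)⁴/32 = 6.275×10^-5 m⁴.
Shear stress varies linearly with radius: τ = T·r/J = 20300 × 0.0695 / 6.275×10^-5 = 2.248×10^7 Pa.

22.5 N/mm²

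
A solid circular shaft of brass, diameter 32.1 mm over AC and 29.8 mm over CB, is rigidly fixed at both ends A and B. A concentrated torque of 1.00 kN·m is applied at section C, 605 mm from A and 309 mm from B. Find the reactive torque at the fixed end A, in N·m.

407 N·m

Compatibility: T_A·a/J_AC = T_B·b/J_CB with T_A + T_B = T₀.
J_AC = 1.04×10^-7 m⁴, J_CB = 7.74×10^-8 m⁴, so T_A = T₀·(J_AC/a)/((J_AC/a)+(J_CB/b)) = 407.5 N·m, T_B = 592.5 N·m.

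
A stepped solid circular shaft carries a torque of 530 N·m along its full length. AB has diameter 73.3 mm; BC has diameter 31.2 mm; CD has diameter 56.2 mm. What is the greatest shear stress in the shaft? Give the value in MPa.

88.9 MPa

Under the same torque, τ_max = 16T/(πd³) is largest where d is smallest — segment BC (d = 31.2 mm).
τ_max = 16·530.0/(π·(0.0312)³) = 8.888×10^7 Pa.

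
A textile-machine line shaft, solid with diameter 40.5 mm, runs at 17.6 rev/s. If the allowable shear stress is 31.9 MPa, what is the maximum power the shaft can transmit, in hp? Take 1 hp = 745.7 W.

J = πd⁴/32 = π(0.0405)⁴/32 = 2.641×10^-7 m⁴.
T_max = τ_allow·J/r = 3.19×10^7 × 2.641×10^-7 / 0.0203 = 416.1 N·m.
ω = 2π·17.6 = 110.6 rad/s, so P_max = T_max·ω = 4.601×10^4 W.

61.7 hp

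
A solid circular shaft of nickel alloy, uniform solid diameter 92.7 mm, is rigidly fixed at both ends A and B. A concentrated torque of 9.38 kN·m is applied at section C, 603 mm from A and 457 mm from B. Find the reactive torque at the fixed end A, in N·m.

With uniform GJ and both ends fixed, compatibility θ_AC = θ_CB gives T_A·a = T_B·b, together with T_A + T_B = T₀.
T_A = T₀·b/(a+b) = 9380·457/1060 = 4044 N·m; T_B = 5336 N·m.

4040 N·m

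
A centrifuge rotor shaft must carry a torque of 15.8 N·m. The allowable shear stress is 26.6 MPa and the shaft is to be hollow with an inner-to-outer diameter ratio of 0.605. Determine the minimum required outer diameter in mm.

For a hollow shaft with d_i/d_o = 0.605: τ_max = 16T/(π d_o³ (1−k⁴)), so d_o = [16T/(π τ_allow (1−k⁴))]^(1/3) = [16·15.80/(π·2.66×10^7·0.8660)]^(1/3) = 0.01517 m.

15.2 mm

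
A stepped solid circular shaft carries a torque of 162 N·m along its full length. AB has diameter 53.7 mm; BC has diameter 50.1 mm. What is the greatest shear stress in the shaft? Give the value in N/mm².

Under the same torque, τ_max = 16T/(πd³) is largest where d is smallest — segment BC (d = 50.1 mm).
τ_max = 16·162.0/(π·(0.0501)³) = 6.561×10^6 Pa.

6.56 N/mm²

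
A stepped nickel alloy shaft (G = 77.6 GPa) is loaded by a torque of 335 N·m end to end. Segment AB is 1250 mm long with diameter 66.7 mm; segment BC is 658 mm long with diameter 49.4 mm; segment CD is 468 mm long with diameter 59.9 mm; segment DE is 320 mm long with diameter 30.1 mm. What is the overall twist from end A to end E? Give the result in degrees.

J_AB = π(0.0667)⁴/32 = 1.94×10^-6 m⁴; J_BC = π(0.0494)⁴/32 = 5.85×10^-7 m⁴; J_CD = π(0.0599)⁴/32 = 1.26×10^-6 m⁴; J_DE = π(0.0301)⁴/32 = 8.06×10^-8 m⁴.
θ = (T/G)·Σ L_i/J_i = (335.0/77.6×10⁹)·(1.25/1.94×10^-6 + 0.658/5.85×10^-7 + 0.468/1.26×10^-6 + 0.320/8.06×10^-8) = 0.02638 rad.

1.51°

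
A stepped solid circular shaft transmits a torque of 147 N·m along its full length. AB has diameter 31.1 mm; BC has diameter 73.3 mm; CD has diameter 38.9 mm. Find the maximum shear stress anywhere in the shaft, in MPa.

24.9 MPa

Under the same torque, τ_max = 16T/(πd³) is largest where d is smallest — segment AB (d = 31.1 mm).
τ_max = 16·147.0/(π·(0.0311)³) = 2.489×10^7 Pa.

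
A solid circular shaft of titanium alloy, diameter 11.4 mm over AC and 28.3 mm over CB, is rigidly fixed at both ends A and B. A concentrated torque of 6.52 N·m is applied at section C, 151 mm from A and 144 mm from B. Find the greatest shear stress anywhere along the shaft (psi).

Compatibility: T_A·a/J_AC = T_B·b/J_CB with T_A + T_B = T₀.
J_AC = 1.66×10^-9 m⁴, J_CB = 6.30×10^-8 m⁴, so T_A = T₀·(J_AC/a)/((J_AC/a)+(J_CB/b)) = 0.1597 N·m, T_B = 6.360 N·m.
τ in each portion: τ_AC = 5.49×10^5 Pa, τ_CB = 1.43×10^6 Pa; maximum is in CB.
τ_max = T_CB·r/J = 6.360·0.0142/6.30×10^-8 = 1.429×10^6 Pa.

207 psi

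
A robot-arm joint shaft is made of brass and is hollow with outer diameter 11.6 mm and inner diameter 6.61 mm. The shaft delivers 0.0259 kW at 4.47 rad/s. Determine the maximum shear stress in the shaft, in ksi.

ω = 4.47 rad/s, so T = P/ω = 0.0259×10³ / 4.470 = 5.794 N·m.
J = π(d_o⁴ − d_i⁴)/32 = π(0.0116⁴ − 0.00661⁴)/32 = 1.590×10^-9 m⁴.
τ_max = T·r/J = 5.794 × 0.00580 / 1.590×10^-9 = 2.113×10^7 Pa.

3.07 ksi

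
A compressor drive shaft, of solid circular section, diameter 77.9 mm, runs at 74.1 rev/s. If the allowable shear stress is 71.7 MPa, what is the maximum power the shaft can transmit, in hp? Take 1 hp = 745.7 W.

4160 hp

J = πd⁴/32 = π(0.0779)⁴/32 = 3.615×10^-6 m⁴.
T_max = τ_allow·J/r = 7.17×10^7 × 3.615×10^-6 / 0.0390 = 6655 N·m.
ω = 2π·74.1 = 465.6 rad/s, so P_max = T_max·ω = 3.099×10^6 W.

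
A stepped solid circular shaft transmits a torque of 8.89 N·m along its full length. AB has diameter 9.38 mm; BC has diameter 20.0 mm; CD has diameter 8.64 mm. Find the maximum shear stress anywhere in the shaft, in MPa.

70.2 MPa

Under the same torque, τ_max = 16T/(πd³) is largest where d is smallest — segment CD (d = 8.64 mm).
τ_max = 16·8.890/(π·(0.00864)³) = 7.020×10^7 Pa.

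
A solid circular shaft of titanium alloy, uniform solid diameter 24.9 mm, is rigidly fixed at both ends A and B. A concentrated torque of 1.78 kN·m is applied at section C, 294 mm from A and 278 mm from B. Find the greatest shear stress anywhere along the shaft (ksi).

With uniform GJ and both ends fixed, compatibility θ_AC = θ_CB gives T_A·a = T_B·b, together with T_A + T_B = T₀.
T_A = T₀·b/(a+b) = 1780·278/572.0 = 865.1 N·m; T_B = 914.9 N·m.
τ in each portion: τ_AC = 2.85×10^8 Pa, τ_CB = 3.02×10^8 Pa; maximum is in CB.
τ_max = T_CB·r/J = 914.9·0.0124/3.77×10^-8 = 3.018×10^8 Pa.

43.8 ksi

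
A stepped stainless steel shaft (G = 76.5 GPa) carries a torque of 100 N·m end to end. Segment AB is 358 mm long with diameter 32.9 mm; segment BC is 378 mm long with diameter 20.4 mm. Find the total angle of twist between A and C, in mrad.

J_AB = π(0.0329)⁴/32 = 1.15×10^-7 m⁴; J_BC = π(0.0204)⁴/32 = 1.70×10^-8 m⁴.
θ = (T/G)·Σ L_i/J_i = (100.0/76.5×10⁹)·(0.358/1.15×10^-7 + 0.378/1.70×10^-8) = 0.03313 rad.

33.1 mrad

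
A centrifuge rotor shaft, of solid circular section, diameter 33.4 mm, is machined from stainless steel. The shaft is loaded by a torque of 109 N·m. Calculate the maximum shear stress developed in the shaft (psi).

J = πd⁴/32 = π(0.0334)⁴/32 = 1.222×10^-7 m⁴.
τ_max = T·r/J = 109.0 × 0.0167 / 1.222×10^-7 = 1.490×10^7 Pa.

2160 psi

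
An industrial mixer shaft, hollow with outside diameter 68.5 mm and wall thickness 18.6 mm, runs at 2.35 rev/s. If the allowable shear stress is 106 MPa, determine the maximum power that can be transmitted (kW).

J = π(d_o⁴ − d_i⁴)/32 = π(0.0685⁴ − 0.0313⁴)/32 = 2.067×10^-6 m⁴.
T_max = τ_allow·J/r = 1.06×10^8 × 2.067×10^-6 / 0.0343 = 6398 N·m.
ω = 2π·2.35 = 14.77 rad/s, so P_max = T_max·ω = 9.447×10^4 W.

94.5 kW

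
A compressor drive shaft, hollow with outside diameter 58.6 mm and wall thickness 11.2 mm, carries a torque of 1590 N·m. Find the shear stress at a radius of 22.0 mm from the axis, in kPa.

35400 kPa

J = π(d_o⁴ − d_i⁴)/32 = π(0.0586⁴ − 0.0362⁴)/32 = 9.891×10^-7 m⁴.
Shear stress varies linearly with radius: τ = T·r/J = 1590 × 0.0220 / 9.891×10^-7 = 3.537×10^7 Pa.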